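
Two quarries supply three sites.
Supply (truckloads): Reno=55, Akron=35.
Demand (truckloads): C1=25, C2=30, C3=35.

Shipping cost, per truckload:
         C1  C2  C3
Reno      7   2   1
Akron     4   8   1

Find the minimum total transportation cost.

An optimal shipping plan:
  Reno→C2: 30 × 2 = 60
  Reno→C3: 25 × 1 = 25
  Akron→C1: 25 × 4 = 100
  Akron→C3: 10 × 1 = 10
Total = 60 + 25 + 100 + 10 = 195.

195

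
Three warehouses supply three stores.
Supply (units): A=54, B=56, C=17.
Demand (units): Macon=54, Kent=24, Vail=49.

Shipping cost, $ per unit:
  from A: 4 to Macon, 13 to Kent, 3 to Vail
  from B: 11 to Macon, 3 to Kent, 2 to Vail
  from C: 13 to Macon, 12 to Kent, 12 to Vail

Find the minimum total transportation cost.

A cheapest plan:
  A→Macon: 54 × $4 = $216
  B→Kent: 7 × $3 = $21
  B→Vail: 49 × $2 = $98
  C→Kent: 17 × $12 = $204
Total = 216 + 21 + 98 + 204 = $539.
(Supply check: A ships 54; B ships 56; C ships 17.)

539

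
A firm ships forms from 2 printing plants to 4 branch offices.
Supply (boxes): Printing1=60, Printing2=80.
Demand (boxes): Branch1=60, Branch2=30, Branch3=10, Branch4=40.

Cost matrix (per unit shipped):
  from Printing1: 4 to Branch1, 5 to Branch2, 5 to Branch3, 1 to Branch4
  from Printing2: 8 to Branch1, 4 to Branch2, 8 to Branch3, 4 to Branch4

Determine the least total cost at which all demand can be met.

One minimum-cost allocation:
  Printing1->Branch1: 60 × 4 = 240
  Printing2->Branch2: 30 × 4 = 120
  Printing2->Branch3: 10 × 8 = 80
  Printing2->Branch4: 40 × 4 = 160
Total = 240 + 120 + 80 + 160 = 600.

600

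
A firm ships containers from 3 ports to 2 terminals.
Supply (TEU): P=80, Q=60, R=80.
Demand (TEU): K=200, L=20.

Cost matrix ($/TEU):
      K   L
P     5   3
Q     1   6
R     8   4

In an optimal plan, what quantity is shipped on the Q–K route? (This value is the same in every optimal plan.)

60

Solving gives:
  P to K: 80 TEU
  Q to K: 60 TEU
  R to K: 60 TEU
  R to L: 20 TEU
Total cost = $1020.
So Q→K carries 60 TEU.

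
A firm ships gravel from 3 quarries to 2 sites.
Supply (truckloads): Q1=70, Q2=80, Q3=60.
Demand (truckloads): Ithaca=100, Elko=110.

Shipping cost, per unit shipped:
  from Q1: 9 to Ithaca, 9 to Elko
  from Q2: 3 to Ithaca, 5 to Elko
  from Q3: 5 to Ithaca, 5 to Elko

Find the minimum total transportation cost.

1170

An optimal shipping plan:
  Q1->Ithaca: 20 × 9 = 180
  Q1->Elko: 50 × 9 = 450
  Q2->Ithaca: 80 × 3 = 240
  Q3->Elko: 60 × 5 = 300
Total = 180 + 450 + 240 + 300 = 1170.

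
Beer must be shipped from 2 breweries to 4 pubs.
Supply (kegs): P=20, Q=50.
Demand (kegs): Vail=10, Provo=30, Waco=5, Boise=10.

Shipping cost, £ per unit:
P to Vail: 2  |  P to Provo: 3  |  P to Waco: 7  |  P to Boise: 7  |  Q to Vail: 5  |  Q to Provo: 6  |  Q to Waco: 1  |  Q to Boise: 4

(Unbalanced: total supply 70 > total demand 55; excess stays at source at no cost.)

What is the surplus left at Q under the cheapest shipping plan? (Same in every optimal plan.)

An optimal plan:
  P to Provo: 20 × £3 = £60
  Q to Vail: 10 × £5 = £50
  Q to Provo: 10 × £6 = £60
  Q to Waco: 5 × £1 = £5
  Q to Boise: 10 × £4 = £40
Total cost = £215.
Q ships 35 of its 50, leaving 15.

15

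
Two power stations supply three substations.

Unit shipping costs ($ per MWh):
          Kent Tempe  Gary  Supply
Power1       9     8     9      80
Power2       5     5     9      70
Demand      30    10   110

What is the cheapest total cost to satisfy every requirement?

One minimum-cost allocation:
  Power1 to Gary: 80 MWh
  Power2 to Kent: 30 MWh
  Power2 to Tempe: 10 MWh
  Power2 to Gary: 30 MWh
Total cost = $1190.

1190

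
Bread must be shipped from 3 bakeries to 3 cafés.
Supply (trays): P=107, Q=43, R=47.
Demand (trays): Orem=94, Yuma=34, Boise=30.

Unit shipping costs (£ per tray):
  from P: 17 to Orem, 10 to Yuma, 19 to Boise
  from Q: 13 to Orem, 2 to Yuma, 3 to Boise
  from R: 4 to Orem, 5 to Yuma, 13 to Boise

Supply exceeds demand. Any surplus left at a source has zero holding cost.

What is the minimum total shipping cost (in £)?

1313

One minimum-cost allocation:
  P–Orem: 47 × £17 = £799
  P–Yuma: 21 × £10 = £210
  Q–Yuma: 13 × £2 = £26
  Q–Boise: 30 × £3 = £90
  R–Orem: 47 × £4 = £188
Total = 799 + 210 + 26 + 90 + 188 = £1313.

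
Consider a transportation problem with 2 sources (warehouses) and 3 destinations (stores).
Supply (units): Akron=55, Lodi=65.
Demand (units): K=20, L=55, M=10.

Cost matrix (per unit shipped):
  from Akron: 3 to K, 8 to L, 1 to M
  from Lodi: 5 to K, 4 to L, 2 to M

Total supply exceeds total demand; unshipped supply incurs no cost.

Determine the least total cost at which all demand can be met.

An optimal shipping plan:
  Akron→K: 20 units
  Akron→M: 10 units
  Lodi→L: 55 units
Total cost = 290.

290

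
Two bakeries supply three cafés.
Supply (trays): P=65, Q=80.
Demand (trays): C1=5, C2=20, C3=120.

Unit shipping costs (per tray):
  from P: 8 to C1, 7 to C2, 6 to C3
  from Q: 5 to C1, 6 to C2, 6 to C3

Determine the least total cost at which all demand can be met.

A cheapest plan:
  P->C3: 65 trays
  Q->C1: 5 trays
  Q->C2: 20 trays
  Q->C3: 55 trays
Total cost = 865.

865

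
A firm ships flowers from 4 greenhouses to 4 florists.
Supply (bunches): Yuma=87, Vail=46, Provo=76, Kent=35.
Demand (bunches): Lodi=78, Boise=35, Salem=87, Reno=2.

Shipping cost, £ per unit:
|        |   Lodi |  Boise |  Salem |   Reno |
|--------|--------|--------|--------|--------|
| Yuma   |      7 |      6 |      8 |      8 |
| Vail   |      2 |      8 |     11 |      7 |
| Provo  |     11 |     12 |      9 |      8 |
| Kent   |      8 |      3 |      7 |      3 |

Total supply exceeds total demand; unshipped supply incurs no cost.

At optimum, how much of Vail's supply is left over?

0

An optimal plan:
  Yuma->Lodi: 32 × £7 = £224
  Yuma->Boise: 2 × £6 = £12
  Yuma->Salem: 53 × £8 = £424
  Vail->Lodi: 46 × £2 = £92
  Provo->Salem: 34 × £9 = £306
  Kent->Boise: 33 × £3 = £99
  Kent->Reno: 2 × £3 = £6
Total cost = £1163.
Vail ships 46 of its 46, leaving 0.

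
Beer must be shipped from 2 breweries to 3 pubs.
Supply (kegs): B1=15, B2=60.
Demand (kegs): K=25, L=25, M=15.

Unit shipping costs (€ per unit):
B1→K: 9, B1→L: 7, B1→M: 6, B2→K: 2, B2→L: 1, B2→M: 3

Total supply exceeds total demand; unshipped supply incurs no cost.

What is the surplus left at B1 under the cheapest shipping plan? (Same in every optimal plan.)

10

Minimum-cost shipments:
  B1–M: 5 × €6 = €30
  B2–K: 25 × €2 = €50
  B2–L: 25 × €1 = €25
  B2–M: 10 × €3 = €30
Total cost = €135.
B1 ships 5 of its 15, leaving 10.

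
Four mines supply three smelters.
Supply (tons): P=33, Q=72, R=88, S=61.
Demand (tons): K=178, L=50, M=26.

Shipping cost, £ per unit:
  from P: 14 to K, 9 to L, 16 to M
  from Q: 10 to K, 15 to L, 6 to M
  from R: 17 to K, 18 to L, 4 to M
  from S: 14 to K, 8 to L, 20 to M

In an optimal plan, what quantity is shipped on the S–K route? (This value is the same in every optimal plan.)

11

Solving gives:
  P→K: 33 × £14 = £462
  Q→K: 72 × £10 = £720
  R→K: 62 × £17 = £1054
  R→M: 26 × £4 = £104
  S→K: 11 × £14 = £154
  S→L: 50 × £8 = £400
Total cost = £2894.
So S→K carries 11 tons.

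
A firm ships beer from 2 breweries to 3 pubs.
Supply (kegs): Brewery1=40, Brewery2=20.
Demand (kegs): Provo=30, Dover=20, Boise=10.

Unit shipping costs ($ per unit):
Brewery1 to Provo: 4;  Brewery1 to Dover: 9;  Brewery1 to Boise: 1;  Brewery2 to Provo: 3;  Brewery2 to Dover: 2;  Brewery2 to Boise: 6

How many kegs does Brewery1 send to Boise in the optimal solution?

10

The minimum-cost plan:
  Brewery1→Provo: 30 × $4 = $120
  Brewery1→Boise: 10 × $1 = $10
  Brewery2→Dover: 20 × $2 = $40
Total cost = $170.
So Brewery1→Boise carries 10 kegs.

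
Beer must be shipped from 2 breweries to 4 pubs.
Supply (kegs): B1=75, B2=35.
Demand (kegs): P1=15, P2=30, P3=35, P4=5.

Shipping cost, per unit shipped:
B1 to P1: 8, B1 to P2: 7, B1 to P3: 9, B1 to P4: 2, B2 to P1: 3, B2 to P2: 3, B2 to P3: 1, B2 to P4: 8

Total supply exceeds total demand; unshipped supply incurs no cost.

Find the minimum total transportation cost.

A cheapest plan:
  B1 to P1: 15 × 8 = 120
  B1 to P2: 30 × 7 = 210
  B1 to P4: 5 × 2 = 10
  B2 to P3: 35 × 1 = 35
Total = 120 + 210 + 10 + 35 = 375.
(Supply check: B1 ships 50; B2 ships 35.)

375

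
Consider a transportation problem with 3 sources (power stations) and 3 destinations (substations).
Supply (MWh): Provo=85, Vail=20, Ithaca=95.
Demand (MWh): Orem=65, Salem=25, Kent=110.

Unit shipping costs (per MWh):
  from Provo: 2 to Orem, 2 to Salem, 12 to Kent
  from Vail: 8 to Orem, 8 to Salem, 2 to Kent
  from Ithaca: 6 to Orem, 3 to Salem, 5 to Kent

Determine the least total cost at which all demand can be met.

675

Optimal allocation:
  Provo->Orem: 65 × 2 = 130
  Provo->Salem: 20 × 2 = 40
  Vail->Kent: 20 × 2 = 40
  Ithaca->Salem: 5 × 3 = 15
  Ithaca->Kent: 90 × 5 = 450
Total = 130 + 40 + 40 + 15 + 450 = 675.
(Supply check: Provo ships 85; Vail ships 20; Ithaca ships 95.)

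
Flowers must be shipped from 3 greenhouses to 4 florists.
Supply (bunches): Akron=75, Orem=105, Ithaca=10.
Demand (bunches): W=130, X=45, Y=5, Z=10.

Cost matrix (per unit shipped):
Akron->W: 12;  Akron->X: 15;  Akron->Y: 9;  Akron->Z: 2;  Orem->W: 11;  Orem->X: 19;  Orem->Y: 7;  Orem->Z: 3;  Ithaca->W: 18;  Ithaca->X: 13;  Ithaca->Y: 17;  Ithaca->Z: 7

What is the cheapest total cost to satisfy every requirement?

One minimum-cost allocation:
  Akron to W: 30 bunches
  Akron to X: 35 bunches
  Akron to Z: 10 bunches
  Orem to W: 100 bunches
  Orem to Y: 5 bunches
  Ithaca to X: 10 bunches
Total cost = 2170.
(Supply check: Akron ships 75; Orem ships 105; Ithaca ships 10.)

2170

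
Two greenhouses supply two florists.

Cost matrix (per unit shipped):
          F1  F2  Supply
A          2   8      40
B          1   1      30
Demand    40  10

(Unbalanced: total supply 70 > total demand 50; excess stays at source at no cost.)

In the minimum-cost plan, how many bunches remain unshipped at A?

An optimal plan:
  A->F1: 20 × 2 = 40
  B->F1: 20 × 1 = 20
  B->F2: 10 × 1 = 10
Total cost = 70.
A ships 20 of its 40, leaving 20.

20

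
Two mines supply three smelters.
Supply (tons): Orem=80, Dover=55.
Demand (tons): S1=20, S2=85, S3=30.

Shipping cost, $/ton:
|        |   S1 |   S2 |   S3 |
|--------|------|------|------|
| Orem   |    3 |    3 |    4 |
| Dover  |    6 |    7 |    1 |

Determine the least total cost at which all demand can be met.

425

Optimal allocation:
  Orem→S2: 80 × $3 = $240
  Dover→S1: 20 × $6 = $120
  Dover→S2: 5 × $7 = $35
  Dover→S3: 30 × $1 = $30
Total = 240 + 120 + 35 + 30 = $425.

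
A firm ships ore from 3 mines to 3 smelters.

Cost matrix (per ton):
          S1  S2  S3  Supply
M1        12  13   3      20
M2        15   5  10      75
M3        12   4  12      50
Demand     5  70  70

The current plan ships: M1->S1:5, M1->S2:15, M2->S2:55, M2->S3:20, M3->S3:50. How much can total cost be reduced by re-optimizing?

Current plan cost = 5·12 + 15·13 + 55·5 + 20·10 + 50·12 = 1330.
Optimal plan:
  M1–S3: 20 × 3 = 60
  M2–S2: 25 × 5 = 125
  M2–S3: 50 × 10 = 500
  M3–S1: 5 × 12 = 60
  M3–S2: 45 × 4 = 180
Optimal cost = 925.
Saving = 1330 − 925 = 405.

405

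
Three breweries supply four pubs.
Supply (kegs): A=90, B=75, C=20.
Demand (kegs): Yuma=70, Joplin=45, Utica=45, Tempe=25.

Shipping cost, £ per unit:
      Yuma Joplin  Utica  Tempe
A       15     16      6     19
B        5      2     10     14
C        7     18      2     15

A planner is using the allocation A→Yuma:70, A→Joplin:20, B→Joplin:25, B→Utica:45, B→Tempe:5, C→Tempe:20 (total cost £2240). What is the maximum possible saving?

Current plan cost = 70·15 + 20·16 + 25·2 + 45·10 + 5·14 + 20·15 = £2240.
Optimal plan:
  A–Yuma: 20 kegs
  A–Utica: 45 kegs
  A–Tempe: 25 kegs
  B–Yuma: 30 kegs
  B–Joplin: 45 kegs
  C–Yuma: 20 kegs
Optimal cost = £1425.
Saving = 2240 − 1425 = £815.

815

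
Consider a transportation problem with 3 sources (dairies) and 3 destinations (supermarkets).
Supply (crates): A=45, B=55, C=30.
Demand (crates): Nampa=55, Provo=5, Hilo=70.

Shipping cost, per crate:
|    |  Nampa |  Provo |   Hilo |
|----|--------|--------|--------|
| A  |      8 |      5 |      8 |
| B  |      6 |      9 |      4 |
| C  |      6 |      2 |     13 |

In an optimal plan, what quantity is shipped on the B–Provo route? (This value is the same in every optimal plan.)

0

Optimal shipments:
  A–Nampa: 30 × 8 = 240
  A–Hilo: 15 × 8 = 120
  B–Hilo: 55 × 4 = 220
  C–Nampa: 25 × 6 = 150
  C–Provo: 5 × 2 = 10
Total cost = 740.
The route B→Provo is not used.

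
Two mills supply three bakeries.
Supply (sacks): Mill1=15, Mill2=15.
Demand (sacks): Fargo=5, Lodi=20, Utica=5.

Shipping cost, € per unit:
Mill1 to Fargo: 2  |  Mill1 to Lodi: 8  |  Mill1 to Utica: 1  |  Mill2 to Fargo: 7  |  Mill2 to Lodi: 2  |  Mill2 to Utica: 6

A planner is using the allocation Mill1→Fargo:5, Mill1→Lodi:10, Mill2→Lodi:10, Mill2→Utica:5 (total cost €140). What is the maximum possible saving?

55

Current plan cost = 5·2 + 10·8 + 10·2 + 5·6 = €140.
Optimal plan:
  Mill1->Fargo: 5 sacks
  Mill1->Lodi: 5 sacks
  Mill1->Utica: 5 sacks
  Mill2->Lodi: 15 sacks
Optimal cost = €85.
Saving = 140 − 85 = €55.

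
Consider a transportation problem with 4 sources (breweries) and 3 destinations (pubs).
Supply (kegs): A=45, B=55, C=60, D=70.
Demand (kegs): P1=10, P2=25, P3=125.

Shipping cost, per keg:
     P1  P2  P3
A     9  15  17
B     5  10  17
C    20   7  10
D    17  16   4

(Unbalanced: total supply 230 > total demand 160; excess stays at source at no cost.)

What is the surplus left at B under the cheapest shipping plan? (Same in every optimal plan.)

25

An optimal plan:
  B to P1: 10 kegs
  B to P2: 20 kegs
  C to P2: 5 kegs
  C to P3: 55 kegs
  D to P3: 70 kegs
Total cost = 1115.
B ships 30 of its 55, leaving 25.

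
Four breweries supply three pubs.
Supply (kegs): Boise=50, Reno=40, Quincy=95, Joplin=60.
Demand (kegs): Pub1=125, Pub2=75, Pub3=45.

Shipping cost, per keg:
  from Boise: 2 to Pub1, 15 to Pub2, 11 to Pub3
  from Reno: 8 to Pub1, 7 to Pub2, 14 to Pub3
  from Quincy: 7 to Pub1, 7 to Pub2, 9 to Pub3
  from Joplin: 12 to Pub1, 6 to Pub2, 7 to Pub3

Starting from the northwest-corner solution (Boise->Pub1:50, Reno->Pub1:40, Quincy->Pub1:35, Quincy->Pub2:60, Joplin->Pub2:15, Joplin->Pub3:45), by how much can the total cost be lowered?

Current plan cost = 50·2 + 40·8 + 35·7 + 60·7 + 15·6 + 45·7 = 1490.
Optimal plan:
  Boise to Pub1: 50 × 2 = 100
  Reno to Pub2: 40 × 7 = 280
  Quincy to Pub1: 75 × 7 = 525
  Quincy to Pub2: 20 × 7 = 140
  Joplin to Pub2: 15 × 6 = 90
  Joplin to Pub3: 45 × 7 = 315
Optimal cost = 1450.
Saving = 1490 − 1450 = 40.

40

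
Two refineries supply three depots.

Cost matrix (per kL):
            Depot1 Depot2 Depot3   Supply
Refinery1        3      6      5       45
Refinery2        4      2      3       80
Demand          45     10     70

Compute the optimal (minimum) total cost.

365

One minimum-cost allocation:
  Refinery1 to Depot1: 45 × 3 = 135
  Refinery2 to Depot2: 10 × 2 = 20
  Refinery2 to Depot3: 70 × 3 = 210
Total = 135 + 20 + 210 = 365.
(Supply check: Refinery1 ships 45; Refinery2 ships 80.)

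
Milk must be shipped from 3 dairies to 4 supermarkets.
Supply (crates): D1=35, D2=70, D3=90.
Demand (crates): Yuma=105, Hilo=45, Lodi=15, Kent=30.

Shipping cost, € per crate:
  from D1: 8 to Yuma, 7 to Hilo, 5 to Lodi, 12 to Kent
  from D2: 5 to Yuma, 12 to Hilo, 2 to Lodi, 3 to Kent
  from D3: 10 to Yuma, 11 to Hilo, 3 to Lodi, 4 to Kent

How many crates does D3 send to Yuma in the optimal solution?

Solving gives:
  D1–Hilo: 35 × €7 = €245
  D2–Yuma: 70 × €5 = €350
  D3–Yuma: 35 × €10 = €350
  D3–Hilo: 10 × €11 = €110
  D3–Lodi: 15 × €3 = €45
  D3–Kent: 30 × €4 = €120
Total cost = €1220.
So D3→Yuma carries 35 crates.

35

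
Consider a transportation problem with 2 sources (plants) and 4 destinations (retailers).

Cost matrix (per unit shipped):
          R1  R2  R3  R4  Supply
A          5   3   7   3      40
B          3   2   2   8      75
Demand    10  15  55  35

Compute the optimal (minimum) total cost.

Optimal allocation:
  A–R2: 5 units
  A–R4: 35 units
  B–R1: 10 units
  B–R2: 10 units
  B–R3: 55 units
Total cost = 280.

280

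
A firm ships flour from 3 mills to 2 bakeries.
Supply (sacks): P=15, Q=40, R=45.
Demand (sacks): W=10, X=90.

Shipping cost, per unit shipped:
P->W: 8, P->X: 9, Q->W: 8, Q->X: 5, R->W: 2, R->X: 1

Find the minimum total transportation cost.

370

A cheapest plan:
  P->W: 10 sacks
  P->X: 5 sacks
  Q->X: 40 sacks
  R->X: 45 sacks
Total cost = 370.
(Supply check: P ships 15; Q ships 40; R ships 45.)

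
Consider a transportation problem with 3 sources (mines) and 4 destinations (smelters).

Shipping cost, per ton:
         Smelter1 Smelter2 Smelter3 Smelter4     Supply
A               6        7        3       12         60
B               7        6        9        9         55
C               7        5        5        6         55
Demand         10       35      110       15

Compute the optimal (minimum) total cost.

830

An optimal shipping plan:
  A to Smelter3: 60 tons
  B to Smelter1: 10 tons
  B to Smelter2: 35 tons
  B to Smelter4: 10 tons
  C to Smelter3: 50 tons
  C to Smelter4: 5 tons
Total cost = 830.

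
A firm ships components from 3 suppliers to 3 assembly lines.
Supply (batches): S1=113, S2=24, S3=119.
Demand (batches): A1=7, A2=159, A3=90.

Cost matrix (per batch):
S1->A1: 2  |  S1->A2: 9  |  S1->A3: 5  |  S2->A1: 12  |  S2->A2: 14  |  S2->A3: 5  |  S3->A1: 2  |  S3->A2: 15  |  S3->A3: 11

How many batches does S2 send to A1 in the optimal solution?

0

Solving gives:
  S1–A2: 47 batches
  S1–A3: 66 batches
  S2–A3: 24 batches
  S3–A1: 7 batches
  S3–A2: 112 batches
Total cost = 2567.
The route S2→A1 is not used.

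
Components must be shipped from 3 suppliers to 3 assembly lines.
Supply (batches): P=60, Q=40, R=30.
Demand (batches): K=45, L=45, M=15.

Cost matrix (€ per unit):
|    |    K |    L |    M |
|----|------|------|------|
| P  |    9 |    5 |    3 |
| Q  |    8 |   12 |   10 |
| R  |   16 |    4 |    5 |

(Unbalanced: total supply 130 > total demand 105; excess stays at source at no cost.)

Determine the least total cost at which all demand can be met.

605

One minimum-cost allocation:
  P to K: 5 × €9 = €45
  P to L: 15 × €5 = €75
  P to M: 15 × €3 = €45
  Q to K: 40 × €8 = €320
  R to L: 30 × €4 = €120
Total = 45 + 75 + 45 + 320 + 120 = €605.
(Supply check: P ships 35; Q ships 40; R ships 30.)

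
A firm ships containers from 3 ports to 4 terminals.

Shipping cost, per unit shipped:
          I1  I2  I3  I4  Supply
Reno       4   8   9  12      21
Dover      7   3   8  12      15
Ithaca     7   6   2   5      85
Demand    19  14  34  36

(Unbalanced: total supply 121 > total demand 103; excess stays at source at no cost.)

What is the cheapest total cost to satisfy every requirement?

366

A cheapest plan:
  Reno→I1: 19 × 4 = 76
  Dover→I2: 14 × 3 = 42
  Ithaca→I3: 34 × 2 = 68
  Ithaca→I4: 36 × 5 = 180
Total = 76 + 42 + 68 + 180 = 366.
(Supply check: Reno ships 19; Dover ships 14; Ithaca ships 70.)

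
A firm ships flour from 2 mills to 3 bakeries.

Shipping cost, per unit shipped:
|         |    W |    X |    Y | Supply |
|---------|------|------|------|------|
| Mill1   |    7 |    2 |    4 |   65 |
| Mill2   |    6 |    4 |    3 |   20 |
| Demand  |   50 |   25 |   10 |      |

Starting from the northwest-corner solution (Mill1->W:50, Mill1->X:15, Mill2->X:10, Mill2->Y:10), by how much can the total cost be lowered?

Current plan cost = 50·7 + 15·2 + 10·4 + 10·3 = 450.
Optimal plan:
  Mill1 to W: 30 × 7 = 210
  Mill1 to X: 25 × 2 = 50
  Mill1 to Y: 10 × 4 = 40
  Mill2 to W: 20 × 6 = 120
Optimal cost = 420.
Saving = 450 − 420 = 30.

30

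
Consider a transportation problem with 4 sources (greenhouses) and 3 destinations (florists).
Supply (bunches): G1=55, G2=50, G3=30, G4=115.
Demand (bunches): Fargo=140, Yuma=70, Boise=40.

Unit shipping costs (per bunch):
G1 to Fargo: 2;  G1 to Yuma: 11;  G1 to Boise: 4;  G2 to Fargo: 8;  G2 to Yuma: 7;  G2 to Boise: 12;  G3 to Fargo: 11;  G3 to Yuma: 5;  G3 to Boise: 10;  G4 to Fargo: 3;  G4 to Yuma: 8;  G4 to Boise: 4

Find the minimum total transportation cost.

Optimal allocation:
  G1–Fargo: 55 × 2 = 110
  G2–Fargo: 10 × 8 = 80
  G2–Yuma: 40 × 7 = 280
  G3–Yuma: 30 × 5 = 150
  G4–Fargo: 75 × 3 = 225
  G4–Boise: 40 × 4 = 160
Total = 110 + 80 + 280 + 150 + 225 + 160 = 1005.
(Supply check: G1 ships 55; G2 ships 50; G3 ships 30; G4 ships 115.)

1005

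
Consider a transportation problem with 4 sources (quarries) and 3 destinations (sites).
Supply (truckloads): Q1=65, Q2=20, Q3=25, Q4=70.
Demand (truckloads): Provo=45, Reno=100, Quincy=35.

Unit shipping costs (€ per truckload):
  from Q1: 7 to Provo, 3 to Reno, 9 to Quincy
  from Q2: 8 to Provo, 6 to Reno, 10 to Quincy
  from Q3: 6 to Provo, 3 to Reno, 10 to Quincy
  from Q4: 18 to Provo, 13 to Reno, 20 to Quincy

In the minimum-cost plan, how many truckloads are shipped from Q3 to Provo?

25

Optimal shipments:
  Q1->Reno: 30 × €3 = €90
  Q1->Quincy: 35 × €9 = €315
  Q2->Provo: 20 × €8 = €160
  Q3->Provo: 25 × €6 = €150
  Q4->Reno: 70 × €13 = €910
Total cost = €1625.
So Q3→Provo carries 25 truckloads.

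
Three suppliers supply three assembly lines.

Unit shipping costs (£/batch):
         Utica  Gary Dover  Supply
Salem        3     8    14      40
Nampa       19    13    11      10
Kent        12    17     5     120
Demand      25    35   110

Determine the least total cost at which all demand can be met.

An optimal shipping plan:
  Salem->Utica: 15 × £3 = £45
  Salem->Gary: 25 × £8 = £200
  Nampa->Gary: 10 × £13 = £130
  Kent->Utica: 10 × £12 = £120
  Kent->Dover: 110 × £5 = £550
Total = 45 + 200 + 130 + 120 + 550 = £1045.

1045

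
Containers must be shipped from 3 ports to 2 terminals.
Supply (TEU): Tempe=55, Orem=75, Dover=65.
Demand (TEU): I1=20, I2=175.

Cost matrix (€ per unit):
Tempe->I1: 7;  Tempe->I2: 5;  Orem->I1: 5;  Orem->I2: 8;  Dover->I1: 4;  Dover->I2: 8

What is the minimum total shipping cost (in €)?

1315

An optimal shipping plan:
  Tempe->I2: 55 TEU
  Orem->I2: 75 TEU
  Dover->I1: 20 TEU
  Dover->I2: 45 TEU
Total cost = €1315.
(Supply check: Tempe ships 55; Orem ships 75; Dover ships 65.)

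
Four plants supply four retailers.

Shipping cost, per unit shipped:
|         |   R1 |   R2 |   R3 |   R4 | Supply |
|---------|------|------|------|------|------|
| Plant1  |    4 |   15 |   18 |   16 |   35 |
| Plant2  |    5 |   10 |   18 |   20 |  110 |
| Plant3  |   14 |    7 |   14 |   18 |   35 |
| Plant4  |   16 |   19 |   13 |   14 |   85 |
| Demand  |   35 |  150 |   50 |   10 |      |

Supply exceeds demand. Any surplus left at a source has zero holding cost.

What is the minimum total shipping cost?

2370

Optimal allocation:
  Plant1–R1: 35 × 4 = 140
  Plant2–R2: 110 × 10 = 1100
  Plant3–R2: 35 × 7 = 245
  Plant4–R2: 5 × 19 = 95
  Plant4–R3: 50 × 13 = 650
  Plant4–R4: 10 × 14 = 140
Total = 140 + 1100 + 245 + 95 + 650 + 140 = 2370.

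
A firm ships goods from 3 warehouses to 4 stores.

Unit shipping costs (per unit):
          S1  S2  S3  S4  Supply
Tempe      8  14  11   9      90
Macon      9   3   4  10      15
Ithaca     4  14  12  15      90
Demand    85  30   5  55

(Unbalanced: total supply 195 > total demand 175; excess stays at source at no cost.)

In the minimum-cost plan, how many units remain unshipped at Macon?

An optimal plan:
  Tempe to S2: 10 units
  Tempe to S3: 5 units
  Tempe to S4: 55 units
  Macon to S2: 15 units
  Ithaca to S1: 85 units
  Ithaca to S2: 5 units
Total cost = 1145.
Macon ships 15 of its 15, leaving 0.

0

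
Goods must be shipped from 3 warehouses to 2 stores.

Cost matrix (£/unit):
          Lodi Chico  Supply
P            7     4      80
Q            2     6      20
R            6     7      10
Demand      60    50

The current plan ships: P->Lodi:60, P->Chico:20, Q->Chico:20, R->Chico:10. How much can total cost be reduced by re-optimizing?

Current plan cost = 60·7 + 20·4 + 20·6 + 10·7 = £690.
Optimal plan:
  P to Lodi: 30 × £7 = £210
  P to Chico: 50 × £4 = £200
  Q to Lodi: 20 × £2 = £40
  R to Lodi: 10 × £6 = £60
Optimal cost = £510.
Saving = 690 − 510 = £180.

180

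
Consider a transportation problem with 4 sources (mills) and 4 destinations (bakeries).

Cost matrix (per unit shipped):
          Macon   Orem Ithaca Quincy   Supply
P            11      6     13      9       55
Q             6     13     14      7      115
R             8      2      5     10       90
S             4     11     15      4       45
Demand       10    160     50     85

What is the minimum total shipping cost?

A cheapest plan:
  P->Orem: 55 × 6 = 330
  Q->Macon: 10 × 6 = 60
  Q->Orem: 15 × 13 = 195
  Q->Ithaca: 50 × 14 = 700
  Q->Quincy: 40 × 7 = 280
  R->Orem: 90 × 2 = 180
  S->Quincy: 45 × 4 = 180
Total = 330 + 60 + 195 + 700 + 280 + 180 + 180 = 1925.
(Supply check: P ships 55; Q ships 115; R ships 90; S ships 45.)

1925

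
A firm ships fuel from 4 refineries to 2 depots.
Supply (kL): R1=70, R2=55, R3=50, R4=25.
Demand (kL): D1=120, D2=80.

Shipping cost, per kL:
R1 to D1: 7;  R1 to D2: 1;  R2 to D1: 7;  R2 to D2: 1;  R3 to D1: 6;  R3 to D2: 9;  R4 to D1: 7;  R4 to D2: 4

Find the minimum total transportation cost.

870

A cheapest plan:
  R1->D1: 45 kL
  R1->D2: 25 kL
  R2->D2: 55 kL
  R3->D1: 50 kL
  R4->D1: 25 kL
Total cost = 870.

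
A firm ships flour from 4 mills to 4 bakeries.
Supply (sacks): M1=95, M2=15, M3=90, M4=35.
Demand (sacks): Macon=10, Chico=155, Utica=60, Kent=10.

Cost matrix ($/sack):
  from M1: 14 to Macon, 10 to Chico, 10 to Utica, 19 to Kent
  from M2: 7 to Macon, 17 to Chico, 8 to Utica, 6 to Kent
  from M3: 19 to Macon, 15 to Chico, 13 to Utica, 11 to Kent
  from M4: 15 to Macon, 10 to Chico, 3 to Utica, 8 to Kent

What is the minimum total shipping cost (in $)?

One minimum-cost allocation:
  M1 to Chico: 95 × $10 = $950
  M2 to Macon: 10 × $7 = $70
  M2 to Kent: 5 × $6 = $30
  M3 to Chico: 60 × $15 = $900
  M3 to Utica: 25 × $13 = $325
  M3 to Kent: 5 × $11 = $55
  M4 to Utica: 35 × $3 = $105
Total = 950 + 70 + 30 + 900 + 325 + 55 + 105 = $2435.
(Supply check: M1 ships 95; M2 ships 15; M3 ships 90; M4 ships 35.)

2435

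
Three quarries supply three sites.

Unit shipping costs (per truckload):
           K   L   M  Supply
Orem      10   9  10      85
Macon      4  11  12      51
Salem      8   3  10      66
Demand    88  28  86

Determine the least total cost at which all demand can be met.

One minimum-cost allocation:
  Orem->M: 85 × 10 = 850
  Macon->K: 51 × 4 = 204
  Salem->K: 37 × 8 = 296
  Salem->L: 28 × 3 = 84
  Salem->M: 1 × 10 = 10
Total = 850 + 204 + 296 + 84 + 10 = 1444.

1444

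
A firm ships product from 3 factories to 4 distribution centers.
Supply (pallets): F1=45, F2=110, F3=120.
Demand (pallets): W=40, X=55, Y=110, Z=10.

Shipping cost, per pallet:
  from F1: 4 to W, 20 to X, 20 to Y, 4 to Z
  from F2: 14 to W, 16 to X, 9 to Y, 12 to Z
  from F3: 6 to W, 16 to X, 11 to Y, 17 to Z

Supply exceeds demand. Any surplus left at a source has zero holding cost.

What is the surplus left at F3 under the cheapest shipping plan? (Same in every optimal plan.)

Minimum-cost shipments:
  F1→W: 35 pallets
  F1→Z: 10 pallets
  F2→Y: 110 pallets
  F3→W: 5 pallets
  F3→X: 55 pallets
Total cost = 2080.
F3 ships 60 of its 120, leaving 60.

60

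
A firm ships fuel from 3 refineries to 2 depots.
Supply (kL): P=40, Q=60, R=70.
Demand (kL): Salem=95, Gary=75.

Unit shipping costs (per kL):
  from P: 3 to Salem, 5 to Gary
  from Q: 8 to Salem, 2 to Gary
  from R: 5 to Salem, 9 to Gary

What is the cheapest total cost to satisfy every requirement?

620

Optimal allocation:
  P→Salem: 25 × 3 = 75
  P→Gary: 15 × 5 = 75
  Q→Gary: 60 × 2 = 120
  R→Salem: 70 × 5 = 350
Total = 75 + 75 + 120 + 350 = 620.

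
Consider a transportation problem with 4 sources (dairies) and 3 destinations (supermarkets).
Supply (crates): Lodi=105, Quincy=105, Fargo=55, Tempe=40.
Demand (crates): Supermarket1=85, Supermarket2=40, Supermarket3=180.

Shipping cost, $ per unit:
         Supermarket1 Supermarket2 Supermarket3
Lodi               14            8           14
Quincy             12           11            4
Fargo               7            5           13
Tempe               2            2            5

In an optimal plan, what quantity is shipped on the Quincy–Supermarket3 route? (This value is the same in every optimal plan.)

105

Optimal shipments:
  Lodi→Supermarket2: 40 × $8 = $320
  Lodi→Supermarket3: 65 × $14 = $910
  Quincy→Supermarket3: 105 × $4 = $420
  Fargo→Supermarket1: 55 × $7 = $385
  Tempe→Supermarket1: 30 × $2 = $60
  Tempe→Supermarket3: 10 × $5 = $50
Total cost = $2145.
So Quincy→Supermarket3 carries 105 crates.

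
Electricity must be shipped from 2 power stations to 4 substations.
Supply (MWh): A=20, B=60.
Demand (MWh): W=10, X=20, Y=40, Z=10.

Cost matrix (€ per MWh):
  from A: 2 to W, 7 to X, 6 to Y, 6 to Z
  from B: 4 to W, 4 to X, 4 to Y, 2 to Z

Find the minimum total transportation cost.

300

An optimal shipping plan:
  A–W: 10 × €2 = €20
  A–Y: 10 × €6 = €60
  B–X: 20 × €4 = €80
  B–Y: 30 × €4 = €120
  B–Z: 10 × €2 = €20
Total = 20 + 60 + 80 + 120 + 20 = €300.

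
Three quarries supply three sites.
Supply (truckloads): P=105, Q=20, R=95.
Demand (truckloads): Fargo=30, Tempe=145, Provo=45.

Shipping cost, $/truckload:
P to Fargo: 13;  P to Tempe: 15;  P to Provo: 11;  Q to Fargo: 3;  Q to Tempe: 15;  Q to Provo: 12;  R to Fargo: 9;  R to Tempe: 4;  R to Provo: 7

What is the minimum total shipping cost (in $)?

1815

One minimum-cost allocation:
  P→Fargo: 10 truckloads
  P→Tempe: 50 truckloads
  P→Provo: 45 truckloads
  Q→Fargo: 20 truckloads
  R→Tempe: 95 truckloads
Total cost = $1815.
(Supply check: P ships 105; Q ships 20; R ships 95.)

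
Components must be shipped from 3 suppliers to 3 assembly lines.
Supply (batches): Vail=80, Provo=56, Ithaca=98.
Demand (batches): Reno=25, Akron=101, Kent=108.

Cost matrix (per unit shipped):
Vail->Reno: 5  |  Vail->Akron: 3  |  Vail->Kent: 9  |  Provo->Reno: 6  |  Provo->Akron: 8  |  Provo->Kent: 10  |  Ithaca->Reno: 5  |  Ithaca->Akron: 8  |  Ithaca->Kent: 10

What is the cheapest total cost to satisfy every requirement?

A cheapest plan:
  Vail→Akron: 80 batches
  Provo→Kent: 56 batches
  Ithaca→Reno: 25 batches
  Ithaca→Akron: 21 batches
  Ithaca→Kent: 52 batches
Total cost = 1613.
(Supply check: Vail ships 80; Provo ships 56; Ithaca ships 98.)

1613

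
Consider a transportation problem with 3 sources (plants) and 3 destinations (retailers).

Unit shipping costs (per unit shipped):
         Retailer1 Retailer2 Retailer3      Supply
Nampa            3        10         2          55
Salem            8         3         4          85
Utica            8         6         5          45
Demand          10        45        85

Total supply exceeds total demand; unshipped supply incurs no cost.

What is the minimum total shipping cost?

An optimal shipping plan:
  Nampa→Retailer1: 10 × 3 = 30
  Nampa→Retailer3: 45 × 2 = 90
  Salem→Retailer2: 45 × 3 = 135
  Salem→Retailer3: 40 × 4 = 160
Total = 30 + 90 + 135 + 160 = 415.

415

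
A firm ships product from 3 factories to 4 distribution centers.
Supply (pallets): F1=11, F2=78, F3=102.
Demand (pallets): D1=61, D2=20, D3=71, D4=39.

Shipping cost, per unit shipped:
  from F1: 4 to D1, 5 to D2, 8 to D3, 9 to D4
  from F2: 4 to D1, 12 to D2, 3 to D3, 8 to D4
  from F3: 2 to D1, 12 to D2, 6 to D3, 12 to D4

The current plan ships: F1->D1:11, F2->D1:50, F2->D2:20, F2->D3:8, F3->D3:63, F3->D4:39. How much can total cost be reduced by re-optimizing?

448

Current plan cost = 11·4 + 50·4 + 20·12 + 8·3 + 63·6 + 39·12 = 1354.
Optimal plan:
  F1 to D2: 11 × 5 = 55
  F2 to D3: 39 × 3 = 117
  F2 to D4: 39 × 8 = 312
  F3 to D1: 61 × 2 = 122
  F3 to D2: 9 × 12 = 108
  F3 to D3: 32 × 6 = 192
Optimal cost = 906.
Saving = 1354 − 906 = 448.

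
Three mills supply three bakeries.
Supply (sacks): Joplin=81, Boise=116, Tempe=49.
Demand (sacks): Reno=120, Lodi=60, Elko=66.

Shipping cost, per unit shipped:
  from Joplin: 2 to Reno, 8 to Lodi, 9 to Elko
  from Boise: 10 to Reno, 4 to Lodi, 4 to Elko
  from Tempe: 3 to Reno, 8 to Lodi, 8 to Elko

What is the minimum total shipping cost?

823

An optimal shipping plan:
  Joplin to Reno: 81 × 2 = 162
  Boise to Lodi: 50 × 4 = 200
  Boise to Elko: 66 × 4 = 264
  Tempe to Reno: 39 × 3 = 117
  Tempe to Lodi: 10 × 8 = 80
Total = 162 + 200 + 264 + 117 + 80 = 823.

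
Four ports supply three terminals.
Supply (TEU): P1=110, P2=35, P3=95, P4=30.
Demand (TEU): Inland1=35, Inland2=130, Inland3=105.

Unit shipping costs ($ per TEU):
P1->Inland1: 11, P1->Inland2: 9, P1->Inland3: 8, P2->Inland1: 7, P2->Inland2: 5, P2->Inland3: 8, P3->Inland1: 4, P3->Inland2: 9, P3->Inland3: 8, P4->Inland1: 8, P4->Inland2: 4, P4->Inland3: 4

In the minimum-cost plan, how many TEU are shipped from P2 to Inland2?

35

Optimal shipments:
  P1→Inland2: 65 × $9 = $585
  P1→Inland3: 45 × $8 = $360
  P2→Inland2: 35 × $5 = $175
  P3→Inland1: 35 × $4 = $140
  P3→Inland3: 60 × $8 = $480
  P4→Inland2: 30 × $4 = $120
Total cost = $1860.
So P2→Inland2 carries 35 TEU.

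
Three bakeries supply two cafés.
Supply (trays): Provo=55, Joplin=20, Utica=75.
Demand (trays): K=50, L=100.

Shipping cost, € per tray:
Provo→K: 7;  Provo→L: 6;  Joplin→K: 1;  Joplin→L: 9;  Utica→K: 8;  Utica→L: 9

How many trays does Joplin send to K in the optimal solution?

Solving gives:
  Provo→L: 55 trays
  Joplin→K: 20 trays
  Utica→K: 30 trays
  Utica→L: 45 trays
Total cost = €995.
So Joplin→K carries 20 trays.

20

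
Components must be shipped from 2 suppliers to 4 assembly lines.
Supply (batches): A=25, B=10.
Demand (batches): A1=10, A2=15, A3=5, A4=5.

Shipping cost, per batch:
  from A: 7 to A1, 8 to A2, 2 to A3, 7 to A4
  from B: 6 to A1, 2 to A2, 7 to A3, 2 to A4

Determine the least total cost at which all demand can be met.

A cheapest plan:
  A to A1: 10 batches
  A to A2: 5 batches
  A to A3: 5 batches
  A to A4: 5 batches
  B to A2: 10 batches
Total cost = 175.
(Supply check: A ships 25; B ships 10.)

175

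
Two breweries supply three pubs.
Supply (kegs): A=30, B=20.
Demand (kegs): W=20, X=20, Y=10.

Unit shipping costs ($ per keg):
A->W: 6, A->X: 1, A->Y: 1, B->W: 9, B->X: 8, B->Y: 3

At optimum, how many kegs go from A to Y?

0

Optimal shipments:
  A->W: 10 × $6 = $60
  A->X: 20 × $1 = $20
  B->W: 10 × $9 = $90
  B->Y: 10 × $3 = $30
Total cost = $200.
The route A→Y is not used.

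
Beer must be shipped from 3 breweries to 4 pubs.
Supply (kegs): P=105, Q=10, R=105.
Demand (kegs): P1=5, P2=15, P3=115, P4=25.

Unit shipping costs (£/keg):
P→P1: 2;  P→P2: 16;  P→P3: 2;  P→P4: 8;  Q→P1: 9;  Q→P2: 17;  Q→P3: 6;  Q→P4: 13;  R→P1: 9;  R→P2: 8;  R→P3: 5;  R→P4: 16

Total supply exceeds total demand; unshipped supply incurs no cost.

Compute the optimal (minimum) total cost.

An optimal shipping plan:
  P->P1: 5 kegs
  P->P3: 75 kegs
  P->P4: 25 kegs
  R->P2: 15 kegs
  R->P3: 40 kegs
Total cost = £680.

680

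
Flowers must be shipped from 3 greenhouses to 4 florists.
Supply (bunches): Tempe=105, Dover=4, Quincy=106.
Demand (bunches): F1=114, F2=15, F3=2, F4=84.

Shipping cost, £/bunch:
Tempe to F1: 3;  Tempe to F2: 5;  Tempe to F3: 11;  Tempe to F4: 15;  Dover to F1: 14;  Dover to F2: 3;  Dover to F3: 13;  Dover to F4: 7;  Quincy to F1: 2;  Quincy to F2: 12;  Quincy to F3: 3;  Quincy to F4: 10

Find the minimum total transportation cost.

1227

One minimum-cost allocation:
  Tempe to F1: 90 bunches
  Tempe to F2: 15 bunches
  Dover to F4: 4 bunches
  Quincy to F1: 24 bunches
  Quincy to F3: 2 bunches
  Quincy to F4: 80 bunches
Total cost = £1227.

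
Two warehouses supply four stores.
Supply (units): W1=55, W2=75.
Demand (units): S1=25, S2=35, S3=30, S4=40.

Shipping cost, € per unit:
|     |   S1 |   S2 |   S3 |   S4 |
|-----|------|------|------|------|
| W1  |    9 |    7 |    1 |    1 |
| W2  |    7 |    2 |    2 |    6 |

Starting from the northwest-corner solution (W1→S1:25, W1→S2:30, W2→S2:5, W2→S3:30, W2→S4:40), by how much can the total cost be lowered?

415

Current plan cost = 25·9 + 30·7 + 5·2 + 30·2 + 40·6 = €745.
Optimal plan:
  W1 to S3: 15 × €1 = €15
  W1 to S4: 40 × €1 = €40
  W2 to S1: 25 × €7 = €175
  W2 to S2: 35 × €2 = €70
  W2 to S3: 15 × €2 = €30
Optimal cost = €330.
Saving = 745 − 330 = €415.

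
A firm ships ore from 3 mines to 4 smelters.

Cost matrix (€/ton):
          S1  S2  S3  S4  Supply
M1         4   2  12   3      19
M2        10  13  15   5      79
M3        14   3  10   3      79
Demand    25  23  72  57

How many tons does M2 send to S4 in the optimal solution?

Solving gives:
  M1–S1: 3 × €4 = €12
  M1–S2: 16 × €2 = €32
  M2–S1: 22 × €10 = €220
  M2–S4: 57 × €5 = €285
  M3–S2: 7 × €3 = €21
  M3–S3: 72 × €10 = €720
Total cost = €1290.
So M2→S4 carries 57 tons.

57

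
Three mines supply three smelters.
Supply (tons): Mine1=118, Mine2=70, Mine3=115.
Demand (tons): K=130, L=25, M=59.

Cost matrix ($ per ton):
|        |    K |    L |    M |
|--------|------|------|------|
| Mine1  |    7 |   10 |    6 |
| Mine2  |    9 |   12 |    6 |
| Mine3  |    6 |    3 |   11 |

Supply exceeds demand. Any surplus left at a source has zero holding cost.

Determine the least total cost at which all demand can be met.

1249

A cheapest plan:
  Mine1 to K: 40 × $7 = $280
  Mine2 to M: 59 × $6 = $354
  Mine3 to K: 90 × $6 = $540
  Mine3 to L: 25 × $3 = $75
Total = 280 + 354 + 540 + 75 = $1249.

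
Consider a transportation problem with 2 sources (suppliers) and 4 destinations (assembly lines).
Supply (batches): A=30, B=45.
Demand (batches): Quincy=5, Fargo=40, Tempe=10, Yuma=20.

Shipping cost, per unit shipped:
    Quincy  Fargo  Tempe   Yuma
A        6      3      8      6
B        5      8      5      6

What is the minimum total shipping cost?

Optimal allocation:
  A–Fargo: 30 × 3 = 90
  B–Quincy: 5 × 5 = 25
  B–Fargo: 10 × 8 = 80
  B–Tempe: 10 × 5 = 50
  B–Yuma: 20 × 6 = 120
Total = 90 + 25 + 80 + 50 + 120 = 365.

365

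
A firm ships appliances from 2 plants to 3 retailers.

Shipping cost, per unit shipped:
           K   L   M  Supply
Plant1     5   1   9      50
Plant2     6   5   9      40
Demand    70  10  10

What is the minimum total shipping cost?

480

A cheapest plan:
  Plant1→K: 40 × 5 = 200
  Plant1→L: 10 × 1 = 10
  Plant2→K: 30 × 6 = 180
  Plant2→M: 10 × 9 = 90
Total = 200 + 10 + 180 + 90 = 480.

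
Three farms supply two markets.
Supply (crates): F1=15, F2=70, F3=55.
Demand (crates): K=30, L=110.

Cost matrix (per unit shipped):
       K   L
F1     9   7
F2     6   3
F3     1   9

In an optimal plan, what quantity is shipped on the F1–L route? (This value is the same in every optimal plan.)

The minimum-cost plan:
  F1→L: 15 × 7 = 105
  F2→L: 70 × 3 = 210
  F3→K: 30 × 1 = 30
  F3→L: 25 × 9 = 225
Total cost = 570.
So F1→L carries 15 crates.

15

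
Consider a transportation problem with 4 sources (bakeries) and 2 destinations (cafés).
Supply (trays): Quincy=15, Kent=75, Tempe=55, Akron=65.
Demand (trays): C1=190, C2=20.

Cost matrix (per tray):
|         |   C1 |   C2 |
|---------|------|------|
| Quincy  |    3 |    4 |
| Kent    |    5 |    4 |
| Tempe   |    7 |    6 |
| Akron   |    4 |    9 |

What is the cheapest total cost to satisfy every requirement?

1045

A cheapest plan:
  Quincy to C1: 15 × 3 = 45
  Kent to C1: 55 × 5 = 275
  Kent to C2: 20 × 4 = 80
  Tempe to C1: 55 × 7 = 385
  Akron to C1: 65 × 4 = 260
Total = 45 + 275 + 80 + 385 + 260 = 1045.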